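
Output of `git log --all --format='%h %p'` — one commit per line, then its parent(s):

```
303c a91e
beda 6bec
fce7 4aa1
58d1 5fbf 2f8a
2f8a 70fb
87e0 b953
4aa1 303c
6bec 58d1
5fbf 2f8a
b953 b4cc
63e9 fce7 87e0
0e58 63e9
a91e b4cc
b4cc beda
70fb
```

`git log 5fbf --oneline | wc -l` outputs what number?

Walking parent pointers from 5fbf: reachable set = {2f8a, 5fbf, 70fb}.
That is 3 commits.

3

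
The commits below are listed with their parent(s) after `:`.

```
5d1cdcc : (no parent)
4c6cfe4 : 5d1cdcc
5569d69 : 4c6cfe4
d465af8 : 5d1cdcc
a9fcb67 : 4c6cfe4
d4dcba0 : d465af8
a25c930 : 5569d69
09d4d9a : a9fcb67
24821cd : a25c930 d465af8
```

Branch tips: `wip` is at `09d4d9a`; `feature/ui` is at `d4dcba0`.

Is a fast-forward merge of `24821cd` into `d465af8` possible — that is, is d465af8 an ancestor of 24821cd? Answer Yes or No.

Yes

A fast-forward from d465af8 to 24821cd is possible iff d465af8 is an ancestor of 24821cd.
Ancestors of 24821cd: {24821cd, 4c6cfe4, 5569d69, 5d1cdcc, a25c930, d465af8}.
d465af8 is among them, so fast-forward is possible.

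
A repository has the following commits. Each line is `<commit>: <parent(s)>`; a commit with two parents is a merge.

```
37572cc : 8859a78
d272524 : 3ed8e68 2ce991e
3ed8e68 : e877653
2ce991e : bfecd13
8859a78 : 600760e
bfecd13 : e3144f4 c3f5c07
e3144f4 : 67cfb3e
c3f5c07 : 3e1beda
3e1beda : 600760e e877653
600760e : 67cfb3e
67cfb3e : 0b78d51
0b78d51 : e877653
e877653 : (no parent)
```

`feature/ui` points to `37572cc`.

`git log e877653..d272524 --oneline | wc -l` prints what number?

Reachable from d272524: {0b78d51, 2ce991e, 3e1beda, 3ed8e68, 600760e, 67cfb3e, bfecd13, c3f5c07, d272524, e3144f4, e877653}.
Reachable from e877653: {e877653}.
In d272524's history but not e877653's: {0b78d51, 2ce991e, 3e1beda, 3ed8e68, 600760e, 67cfb3e, bfecd13, c3f5c07, d272524, e3144f4} — 10 commits.

10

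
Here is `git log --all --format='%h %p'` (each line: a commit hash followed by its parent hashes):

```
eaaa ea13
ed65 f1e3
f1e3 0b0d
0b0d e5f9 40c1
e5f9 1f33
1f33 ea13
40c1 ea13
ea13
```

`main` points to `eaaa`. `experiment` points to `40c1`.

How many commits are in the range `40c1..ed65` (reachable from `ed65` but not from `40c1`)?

Reachable from ed65: {0b0d, 1f33, 40c1, e5f9, ea13, ed65, f1e3}.
Reachable from 40c1: {40c1, ea13}.
In ed65's history but not 40c1's: {0b0d, 1f33, e5f9, ed65, f1e3} — 5 commits.

5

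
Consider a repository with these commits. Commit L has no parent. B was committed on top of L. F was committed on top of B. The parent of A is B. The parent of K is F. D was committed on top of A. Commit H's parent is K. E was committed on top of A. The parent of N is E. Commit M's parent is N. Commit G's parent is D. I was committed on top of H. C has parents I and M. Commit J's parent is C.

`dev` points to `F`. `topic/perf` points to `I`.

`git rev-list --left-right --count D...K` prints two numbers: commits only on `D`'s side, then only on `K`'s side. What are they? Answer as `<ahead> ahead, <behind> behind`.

Reachable from D: {A, B, D, L}.
Reachable from K: {B, F, K, L}.
Only in D's history (ahead): {A, D} — 2.
Only in K's history (behind): {F, K} — 2.

2 ahead, 2 behind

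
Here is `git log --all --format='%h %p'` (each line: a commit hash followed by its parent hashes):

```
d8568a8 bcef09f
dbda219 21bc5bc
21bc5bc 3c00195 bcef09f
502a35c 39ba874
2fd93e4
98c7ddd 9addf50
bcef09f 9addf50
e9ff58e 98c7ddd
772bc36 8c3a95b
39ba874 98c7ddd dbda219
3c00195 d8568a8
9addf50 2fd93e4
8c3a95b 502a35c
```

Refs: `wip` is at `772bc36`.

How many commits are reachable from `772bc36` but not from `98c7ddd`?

Reachable from 772bc36: {21bc5bc, 2fd93e4, 39ba874, 3c00195, 502a35c, 772bc36, 8c3a95b, 98c7ddd, 9addf50, bcef09f, d8568a8, dbda219}.
Reachable from 98c7ddd: {2fd93e4, 98c7ddd, 9addf50}.
In 772bc36's history but not 98c7ddd's: {21bc5bc, 39ba874, 3c00195, 502a35c, 772bc36, 8c3a95b, bcef09f, d8568a8, dbda219} — 9 commits.

9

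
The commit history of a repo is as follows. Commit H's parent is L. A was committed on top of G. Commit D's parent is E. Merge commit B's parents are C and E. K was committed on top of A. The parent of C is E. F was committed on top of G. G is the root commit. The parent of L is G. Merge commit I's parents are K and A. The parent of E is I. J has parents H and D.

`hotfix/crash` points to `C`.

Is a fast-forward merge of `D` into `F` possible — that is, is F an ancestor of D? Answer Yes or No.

A fast-forward from F to D is possible iff F is an ancestor of D.
Ancestors of D: {A, D, E, G, I, K}.
F is not among them, so fast-forward is not possible.

No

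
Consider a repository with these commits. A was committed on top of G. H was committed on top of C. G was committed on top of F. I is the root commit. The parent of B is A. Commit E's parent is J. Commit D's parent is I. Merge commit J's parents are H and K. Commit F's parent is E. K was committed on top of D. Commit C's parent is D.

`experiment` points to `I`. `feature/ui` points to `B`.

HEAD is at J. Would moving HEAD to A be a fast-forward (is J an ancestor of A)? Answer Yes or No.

A fast-forward from J to A is possible iff J is an ancestor of A.
Ancestors of A: {A, C, D, E, F, G, H, I, J, K}.
J is among them, so fast-forward is possible.

Yes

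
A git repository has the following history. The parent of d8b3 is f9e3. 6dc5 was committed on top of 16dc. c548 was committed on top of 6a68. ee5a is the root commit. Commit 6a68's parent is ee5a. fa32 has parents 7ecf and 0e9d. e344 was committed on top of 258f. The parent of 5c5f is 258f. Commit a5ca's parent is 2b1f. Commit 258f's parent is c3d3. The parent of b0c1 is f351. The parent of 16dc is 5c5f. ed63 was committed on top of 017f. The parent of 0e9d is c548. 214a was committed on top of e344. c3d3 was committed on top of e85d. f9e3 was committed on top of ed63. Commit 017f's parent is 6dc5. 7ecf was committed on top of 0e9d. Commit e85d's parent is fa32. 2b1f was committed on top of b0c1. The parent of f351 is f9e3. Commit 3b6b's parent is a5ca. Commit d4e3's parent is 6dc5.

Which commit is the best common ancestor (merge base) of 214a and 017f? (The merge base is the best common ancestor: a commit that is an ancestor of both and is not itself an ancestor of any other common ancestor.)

Ancestors of 214a: {0e9d, 214a, 258f, 6a68, 7ecf, c3d3, c548, e344, e85d, ee5a, fa32}.
Ancestors of 017f: {017f, 0e9d, 16dc, 258f, 5c5f, 6a68, 6dc5, 7ecf, c3d3, c548, e85d, ee5a, fa32}.
Common ancestors: {0e9d, 258f, 6a68, 7ecf, c3d3, c548, e85d, ee5a, fa32}.
Among these, 258f is not an ancestor of any other common ancestor — it is the merge base.

258f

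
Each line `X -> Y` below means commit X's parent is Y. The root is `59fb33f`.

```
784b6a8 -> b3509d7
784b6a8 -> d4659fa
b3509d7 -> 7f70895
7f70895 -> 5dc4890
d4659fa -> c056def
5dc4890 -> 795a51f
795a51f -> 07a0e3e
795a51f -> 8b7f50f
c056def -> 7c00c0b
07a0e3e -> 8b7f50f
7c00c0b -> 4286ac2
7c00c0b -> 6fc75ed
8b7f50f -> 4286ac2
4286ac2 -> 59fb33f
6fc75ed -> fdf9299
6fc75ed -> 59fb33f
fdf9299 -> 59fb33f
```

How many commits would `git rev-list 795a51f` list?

5

Walking parent pointers from 795a51f: reachable set = {07a0e3e, 4286ac2, 59fb33f, 795a51f, 8b7f50f}.
That is 5 commits.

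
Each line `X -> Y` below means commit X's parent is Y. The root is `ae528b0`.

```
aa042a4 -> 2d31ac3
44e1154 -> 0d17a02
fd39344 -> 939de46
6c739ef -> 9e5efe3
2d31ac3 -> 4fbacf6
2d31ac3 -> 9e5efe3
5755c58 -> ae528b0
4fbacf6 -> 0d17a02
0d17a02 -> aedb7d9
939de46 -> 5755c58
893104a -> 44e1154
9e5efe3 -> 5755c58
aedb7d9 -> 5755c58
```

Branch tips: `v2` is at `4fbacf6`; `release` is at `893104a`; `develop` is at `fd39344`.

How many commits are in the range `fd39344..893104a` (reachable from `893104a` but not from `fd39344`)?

Reachable from 893104a: {0d17a02, 44e1154, 5755c58, 893104a, ae528b0, aedb7d9}.
Reachable from fd39344: {5755c58, 939de46, ae528b0, fd39344}.
In 893104a's history but not fd39344's: {0d17a02, 44e1154, 893104a, aedb7d9} — 4 commits.

4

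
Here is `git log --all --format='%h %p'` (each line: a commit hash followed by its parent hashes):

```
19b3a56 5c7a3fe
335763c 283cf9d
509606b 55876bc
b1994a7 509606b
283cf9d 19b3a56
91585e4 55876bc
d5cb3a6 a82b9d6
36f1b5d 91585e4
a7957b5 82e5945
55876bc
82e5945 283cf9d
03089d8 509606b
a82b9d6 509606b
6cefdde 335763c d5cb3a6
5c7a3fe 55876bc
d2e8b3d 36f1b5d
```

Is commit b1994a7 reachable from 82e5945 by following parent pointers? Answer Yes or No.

Ancestors of 82e5945: {19b3a56, 283cf9d, 55876bc, 5c7a3fe, 82e5945}.
b1994a7 is not in that set, so it is not an ancestor of 82e5945.

No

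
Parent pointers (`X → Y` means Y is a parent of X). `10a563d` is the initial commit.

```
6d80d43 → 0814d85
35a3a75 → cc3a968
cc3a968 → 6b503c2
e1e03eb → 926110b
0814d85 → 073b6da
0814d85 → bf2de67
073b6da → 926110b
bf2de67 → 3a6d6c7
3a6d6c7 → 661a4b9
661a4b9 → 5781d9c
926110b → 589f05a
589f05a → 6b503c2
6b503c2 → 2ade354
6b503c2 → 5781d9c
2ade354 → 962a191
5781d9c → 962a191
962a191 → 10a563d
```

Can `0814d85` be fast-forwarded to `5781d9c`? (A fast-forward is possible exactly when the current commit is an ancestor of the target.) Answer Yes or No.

No

A fast-forward from 0814d85 to 5781d9c is possible iff 0814d85 is an ancestor of 5781d9c.
Ancestors of 5781d9c: {10a563d, 5781d9c, 962a191}.
0814d85 is not among them, so fast-forward is not possible.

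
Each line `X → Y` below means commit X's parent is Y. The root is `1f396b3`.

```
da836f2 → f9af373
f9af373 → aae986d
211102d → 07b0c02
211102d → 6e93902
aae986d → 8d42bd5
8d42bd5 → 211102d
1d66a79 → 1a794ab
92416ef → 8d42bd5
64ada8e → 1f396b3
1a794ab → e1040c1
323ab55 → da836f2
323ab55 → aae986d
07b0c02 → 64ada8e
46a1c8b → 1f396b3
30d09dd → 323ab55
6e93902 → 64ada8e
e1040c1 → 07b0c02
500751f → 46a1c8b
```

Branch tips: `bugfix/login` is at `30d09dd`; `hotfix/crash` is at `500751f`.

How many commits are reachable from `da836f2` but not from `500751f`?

Reachable from da836f2: {07b0c02, 1f396b3, 211102d, 64ada8e, 6e93902, 8d42bd5, aae986d, da836f2, f9af373}.
Reachable from 500751f: {1f396b3, 46a1c8b, 500751f}.
In da836f2's history but not 500751f's: {07b0c02, 211102d, 64ada8e, 6e93902, 8d42bd5, aae986d, da836f2, f9af373} — 8 commits.

8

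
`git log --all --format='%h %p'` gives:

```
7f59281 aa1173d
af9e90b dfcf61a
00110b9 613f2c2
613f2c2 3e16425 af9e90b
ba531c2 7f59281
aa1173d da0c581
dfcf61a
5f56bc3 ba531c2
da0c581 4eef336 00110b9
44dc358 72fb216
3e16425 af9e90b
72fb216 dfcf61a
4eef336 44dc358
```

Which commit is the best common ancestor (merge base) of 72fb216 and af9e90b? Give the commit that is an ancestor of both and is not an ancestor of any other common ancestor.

dfcf61a

Ancestors of 72fb216: {72fb216, dfcf61a}.
Ancestors of af9e90b: {af9e90b, dfcf61a}.
Common ancestors: {dfcf61a}.
The only common ancestor is dfcf61a, so it is the merge base.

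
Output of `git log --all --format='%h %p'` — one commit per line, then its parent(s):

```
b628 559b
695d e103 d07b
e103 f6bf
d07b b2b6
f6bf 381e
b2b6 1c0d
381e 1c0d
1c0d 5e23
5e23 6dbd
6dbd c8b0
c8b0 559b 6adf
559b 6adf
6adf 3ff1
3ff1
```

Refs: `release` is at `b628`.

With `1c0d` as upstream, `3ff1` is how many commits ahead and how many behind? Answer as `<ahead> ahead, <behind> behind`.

0 ahead, 6 behind

Reachable from 3ff1: {3ff1}.
Reachable from 1c0d: {1c0d, 3ff1, 559b, 5e23, 6adf, 6dbd, c8b0}.
Only in 3ff1's history (ahead): {} — 0.
Only in 1c0d's history (behind): {1c0d, 559b, 5e23, 6adf, 6dbd, c8b0} — 6.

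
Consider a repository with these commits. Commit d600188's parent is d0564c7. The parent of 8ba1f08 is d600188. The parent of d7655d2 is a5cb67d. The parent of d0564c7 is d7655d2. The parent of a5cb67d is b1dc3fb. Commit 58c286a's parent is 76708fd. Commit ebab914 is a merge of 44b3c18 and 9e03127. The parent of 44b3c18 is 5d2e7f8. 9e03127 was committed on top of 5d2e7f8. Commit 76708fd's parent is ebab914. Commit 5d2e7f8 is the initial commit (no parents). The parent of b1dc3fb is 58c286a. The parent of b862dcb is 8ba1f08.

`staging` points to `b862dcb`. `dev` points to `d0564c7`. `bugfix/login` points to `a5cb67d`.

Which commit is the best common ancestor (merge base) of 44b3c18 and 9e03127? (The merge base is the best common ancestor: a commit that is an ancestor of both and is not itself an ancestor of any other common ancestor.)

Ancestors of 44b3c18: {44b3c18, 5d2e7f8}.
Ancestors of 9e03127: {5d2e7f8, 9e03127}.
Common ancestors: {5d2e7f8}.
The only common ancestor is 5d2e7f8, so it is the merge base.

5d2e7f8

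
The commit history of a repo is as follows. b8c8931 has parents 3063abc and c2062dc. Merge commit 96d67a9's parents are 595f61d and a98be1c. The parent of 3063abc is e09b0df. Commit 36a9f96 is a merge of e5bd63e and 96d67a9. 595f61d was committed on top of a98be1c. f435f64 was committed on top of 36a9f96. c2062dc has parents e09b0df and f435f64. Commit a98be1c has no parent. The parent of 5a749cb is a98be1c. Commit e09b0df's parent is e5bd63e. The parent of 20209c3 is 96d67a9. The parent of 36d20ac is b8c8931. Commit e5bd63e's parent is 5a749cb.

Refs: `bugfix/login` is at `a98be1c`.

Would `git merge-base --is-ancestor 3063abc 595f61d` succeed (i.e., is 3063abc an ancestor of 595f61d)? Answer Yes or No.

No

Ancestors of 595f61d: {595f61d, a98be1c}.
3063abc is not in that set, so it is not an ancestor of 595f61d.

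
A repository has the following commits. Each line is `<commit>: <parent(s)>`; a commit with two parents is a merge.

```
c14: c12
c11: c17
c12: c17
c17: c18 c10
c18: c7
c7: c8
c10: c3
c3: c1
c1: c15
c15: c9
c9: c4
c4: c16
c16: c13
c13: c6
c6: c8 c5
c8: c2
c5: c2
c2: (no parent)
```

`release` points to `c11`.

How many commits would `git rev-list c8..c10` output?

10

Reachable from c10: {c1, c10, c13, c15, c16, c2, c3, c4, c5, c6, c8, c9}.
Reachable from c8: {c2, c8}.
In c10's history but not c8's: {c1, c10, c13, c15, c16, c3, c4, c5, c6, c9} — 10 commits.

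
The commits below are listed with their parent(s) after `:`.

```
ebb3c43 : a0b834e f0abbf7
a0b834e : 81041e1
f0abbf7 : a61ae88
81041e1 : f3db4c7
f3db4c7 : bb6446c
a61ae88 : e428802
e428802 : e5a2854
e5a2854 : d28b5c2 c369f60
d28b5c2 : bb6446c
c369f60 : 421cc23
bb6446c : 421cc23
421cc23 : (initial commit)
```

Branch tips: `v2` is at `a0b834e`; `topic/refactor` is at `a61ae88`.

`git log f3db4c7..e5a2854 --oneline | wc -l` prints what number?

Reachable from e5a2854: {421cc23, bb6446c, c369f60, d28b5c2, e5a2854}.
Reachable from f3db4c7: {421cc23, bb6446c, f3db4c7}.
In e5a2854's history but not f3db4c7's: {c369f60, d28b5c2, e5a2854} — 3 commits.

3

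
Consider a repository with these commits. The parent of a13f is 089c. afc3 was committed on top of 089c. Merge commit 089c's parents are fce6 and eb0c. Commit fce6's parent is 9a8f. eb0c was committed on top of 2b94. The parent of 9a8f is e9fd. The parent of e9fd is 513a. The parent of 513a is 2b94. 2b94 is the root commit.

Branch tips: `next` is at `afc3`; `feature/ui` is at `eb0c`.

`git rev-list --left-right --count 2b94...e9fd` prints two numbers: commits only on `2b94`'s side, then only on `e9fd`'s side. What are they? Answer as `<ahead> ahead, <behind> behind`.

Reachable from 2b94: {2b94}.
Reachable from e9fd: {2b94, 513a, e9fd}.
Only in 2b94's history (ahead): {} — 0.
Only in e9fd's history (behind): {513a, e9fd} — 2.

0 ahead, 2 behind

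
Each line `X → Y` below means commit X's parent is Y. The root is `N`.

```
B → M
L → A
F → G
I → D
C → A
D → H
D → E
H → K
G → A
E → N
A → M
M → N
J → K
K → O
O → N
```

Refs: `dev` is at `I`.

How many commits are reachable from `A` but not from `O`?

2

Reachable from A: {A, M, N}.
Reachable from O: {N, O}.
In A's history but not O's: {A, M} — 2 commits.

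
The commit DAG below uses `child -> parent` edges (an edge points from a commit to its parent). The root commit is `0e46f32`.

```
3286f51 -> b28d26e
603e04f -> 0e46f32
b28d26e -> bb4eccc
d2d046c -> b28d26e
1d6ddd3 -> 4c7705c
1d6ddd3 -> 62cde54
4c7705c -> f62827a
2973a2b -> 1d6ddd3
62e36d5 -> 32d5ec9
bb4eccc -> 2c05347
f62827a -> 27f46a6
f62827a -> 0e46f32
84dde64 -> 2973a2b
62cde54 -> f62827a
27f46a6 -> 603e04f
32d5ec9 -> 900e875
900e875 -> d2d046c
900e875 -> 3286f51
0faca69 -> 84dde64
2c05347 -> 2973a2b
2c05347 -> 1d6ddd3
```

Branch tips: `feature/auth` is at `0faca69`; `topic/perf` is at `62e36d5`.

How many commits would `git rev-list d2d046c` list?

12

Walking parent pointers from d2d046c: reachable set = {0e46f32, 1d6ddd3, 27f46a6, 2973a2b, 2c05347, 4c7705c, 603e04f, 62cde54, b28d26e, bb4eccc, d2d046c, f62827a}.
That is 12 commits.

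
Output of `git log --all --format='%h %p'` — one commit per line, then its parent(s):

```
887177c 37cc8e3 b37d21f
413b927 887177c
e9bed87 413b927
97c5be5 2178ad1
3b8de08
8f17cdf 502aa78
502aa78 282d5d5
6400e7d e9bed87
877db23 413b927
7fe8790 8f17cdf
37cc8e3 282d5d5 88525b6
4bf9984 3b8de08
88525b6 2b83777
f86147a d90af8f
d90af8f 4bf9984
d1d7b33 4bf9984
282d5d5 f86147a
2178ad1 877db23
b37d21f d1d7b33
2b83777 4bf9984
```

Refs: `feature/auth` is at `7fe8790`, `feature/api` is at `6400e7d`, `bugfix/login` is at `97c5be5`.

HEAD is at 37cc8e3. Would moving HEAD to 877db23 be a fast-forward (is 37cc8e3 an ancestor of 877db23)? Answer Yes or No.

Yes

A fast-forward from 37cc8e3 to 877db23 is possible iff 37cc8e3 is an ancestor of 877db23.
Ancestors of 877db23: {282d5d5, 2b83777, 37cc8e3, 3b8de08, 413b927, 4bf9984, 877db23, 88525b6, 887177c, b37d21f, d1d7b33, d90af8f, f86147a}.
37cc8e3 is among them, so fast-forward is possible.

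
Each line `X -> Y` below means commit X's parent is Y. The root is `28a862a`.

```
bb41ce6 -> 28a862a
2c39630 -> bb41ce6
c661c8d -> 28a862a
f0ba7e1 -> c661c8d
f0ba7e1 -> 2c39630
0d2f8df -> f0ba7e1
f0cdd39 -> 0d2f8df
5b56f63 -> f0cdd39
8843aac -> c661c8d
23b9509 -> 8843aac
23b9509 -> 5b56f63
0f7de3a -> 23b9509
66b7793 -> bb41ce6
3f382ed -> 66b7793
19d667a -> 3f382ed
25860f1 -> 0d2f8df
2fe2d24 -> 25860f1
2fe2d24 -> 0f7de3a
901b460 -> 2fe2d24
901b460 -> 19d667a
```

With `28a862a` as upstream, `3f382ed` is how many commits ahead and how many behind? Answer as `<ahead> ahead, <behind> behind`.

Reachable from 3f382ed: {28a862a, 3f382ed, 66b7793, bb41ce6}.
Reachable from 28a862a: {28a862a}.
Only in 3f382ed's history (ahead): {3f382ed, 66b7793, bb41ce6} — 3.
Only in 28a862a's history (behind): {} — 0.

3 ahead, 0 behind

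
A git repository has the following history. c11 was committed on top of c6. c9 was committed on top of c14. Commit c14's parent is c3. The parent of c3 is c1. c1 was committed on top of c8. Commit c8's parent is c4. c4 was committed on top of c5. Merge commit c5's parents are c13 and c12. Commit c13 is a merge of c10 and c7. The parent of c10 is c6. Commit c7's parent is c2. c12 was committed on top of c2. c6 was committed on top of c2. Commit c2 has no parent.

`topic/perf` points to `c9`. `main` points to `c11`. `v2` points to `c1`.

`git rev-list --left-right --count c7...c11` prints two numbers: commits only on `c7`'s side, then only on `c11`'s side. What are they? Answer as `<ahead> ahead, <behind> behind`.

1 ahead, 2 behind

Reachable from c7: {c2, c7}.
Reachable from c11: {c11, c2, c6}.
Only in c7's history (ahead): {c7} — 1.
Only in c11's history (behind): {c11, c6} — 2.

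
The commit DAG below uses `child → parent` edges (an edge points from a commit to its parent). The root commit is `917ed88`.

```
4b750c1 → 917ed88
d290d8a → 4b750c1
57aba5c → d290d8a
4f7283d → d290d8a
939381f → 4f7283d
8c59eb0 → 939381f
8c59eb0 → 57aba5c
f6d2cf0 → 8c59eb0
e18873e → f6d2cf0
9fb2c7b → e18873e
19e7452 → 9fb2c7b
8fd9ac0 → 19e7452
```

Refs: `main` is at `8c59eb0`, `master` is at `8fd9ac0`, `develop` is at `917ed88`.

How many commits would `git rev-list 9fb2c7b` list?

10

Walking parent pointers from 9fb2c7b: reachable set = {4b750c1, 4f7283d, 57aba5c, 8c59eb0, 917ed88, 939381f, 9fb2c7b, d290d8a, e18873e, f6d2cf0}.
That is 10 commits.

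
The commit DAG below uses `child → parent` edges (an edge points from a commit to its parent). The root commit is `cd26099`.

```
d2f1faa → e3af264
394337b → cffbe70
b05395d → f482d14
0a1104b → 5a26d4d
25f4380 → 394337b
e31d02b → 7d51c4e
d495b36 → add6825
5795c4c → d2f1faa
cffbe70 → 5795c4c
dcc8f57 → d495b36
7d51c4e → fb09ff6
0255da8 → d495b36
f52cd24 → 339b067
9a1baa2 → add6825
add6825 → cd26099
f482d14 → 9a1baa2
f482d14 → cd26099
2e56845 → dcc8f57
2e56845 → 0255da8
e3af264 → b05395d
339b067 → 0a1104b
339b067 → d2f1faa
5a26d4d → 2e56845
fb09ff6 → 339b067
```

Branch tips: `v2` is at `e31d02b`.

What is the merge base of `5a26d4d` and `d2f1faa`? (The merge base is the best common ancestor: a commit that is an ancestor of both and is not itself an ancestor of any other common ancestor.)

add6825

Ancestors of 5a26d4d: {0255da8, 2e56845, 5a26d4d, add6825, cd26099, d495b36, dcc8f57}.
Ancestors of d2f1faa: {9a1baa2, add6825, b05395d, cd26099, d2f1faa, e3af264, f482d14}.
Common ancestors: {add6825, cd26099}.
Among these, add6825 is not an ancestor of any other common ancestor — it is the merge base.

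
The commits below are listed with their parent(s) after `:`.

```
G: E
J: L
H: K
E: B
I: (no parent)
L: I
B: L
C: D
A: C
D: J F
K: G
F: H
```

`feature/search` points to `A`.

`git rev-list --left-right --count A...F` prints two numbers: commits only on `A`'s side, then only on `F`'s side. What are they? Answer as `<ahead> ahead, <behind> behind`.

4 ahead, 0 behind

Reachable from A: {A, B, C, D, E, F, G, H, I, J, K, L}.
Reachable from F: {B, E, F, G, H, I, K, L}.
Only in A's history (ahead): {A, C, D, J} — 4.
Only in F's history (behind): {} — 0.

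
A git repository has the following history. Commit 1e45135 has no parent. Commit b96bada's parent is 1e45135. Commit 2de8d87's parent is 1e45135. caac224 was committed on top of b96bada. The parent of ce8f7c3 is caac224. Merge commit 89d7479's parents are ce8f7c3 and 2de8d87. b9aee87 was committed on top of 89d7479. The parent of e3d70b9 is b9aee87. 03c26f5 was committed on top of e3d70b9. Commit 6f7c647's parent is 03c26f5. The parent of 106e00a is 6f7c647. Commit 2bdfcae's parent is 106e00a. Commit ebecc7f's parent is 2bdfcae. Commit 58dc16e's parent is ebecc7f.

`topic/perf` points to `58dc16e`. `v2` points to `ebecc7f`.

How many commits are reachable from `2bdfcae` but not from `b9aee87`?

5

Reachable from 2bdfcae: {03c26f5, 106e00a, 1e45135, 2bdfcae, 2de8d87, 6f7c647, 89d7479, b96bada, b9aee87, caac224, ce8f7c3, e3d70b9}.
Reachable from b9aee87: {1e45135, 2de8d87, 89d7479, b96bada, b9aee87, caac224, ce8f7c3}.
In 2bdfcae's history but not b9aee87's: {03c26f5, 106e00a, 2bdfcae, 6f7c647, e3d70b9} — 5 commits.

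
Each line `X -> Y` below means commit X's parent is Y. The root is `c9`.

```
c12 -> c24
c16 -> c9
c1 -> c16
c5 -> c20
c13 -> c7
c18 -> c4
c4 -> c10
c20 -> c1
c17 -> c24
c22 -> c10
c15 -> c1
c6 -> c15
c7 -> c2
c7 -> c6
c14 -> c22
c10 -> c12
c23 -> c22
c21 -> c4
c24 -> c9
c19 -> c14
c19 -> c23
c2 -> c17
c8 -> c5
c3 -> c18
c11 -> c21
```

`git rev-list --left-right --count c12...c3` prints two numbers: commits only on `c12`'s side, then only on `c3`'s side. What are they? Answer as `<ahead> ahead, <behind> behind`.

0 ahead, 4 behind

Reachable from c12: {c12, c24, c9}.
Reachable from c3: {c10, c12, c18, c24, c3, c4, c9}.
Only in c12's history (ahead): {} — 0.
Only in c3's history (behind): {c10, c18, c3, c4} — 4.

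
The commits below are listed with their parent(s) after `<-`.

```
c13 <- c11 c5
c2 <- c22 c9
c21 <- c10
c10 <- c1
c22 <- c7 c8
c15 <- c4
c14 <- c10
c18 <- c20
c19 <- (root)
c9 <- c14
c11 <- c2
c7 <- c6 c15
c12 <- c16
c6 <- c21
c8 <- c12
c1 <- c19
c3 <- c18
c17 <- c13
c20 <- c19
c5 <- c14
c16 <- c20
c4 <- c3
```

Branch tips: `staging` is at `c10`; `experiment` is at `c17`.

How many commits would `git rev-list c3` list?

Walking parent pointers from c3: reachable set = {c18, c19, c20, c3}.
That is 4 commits.

4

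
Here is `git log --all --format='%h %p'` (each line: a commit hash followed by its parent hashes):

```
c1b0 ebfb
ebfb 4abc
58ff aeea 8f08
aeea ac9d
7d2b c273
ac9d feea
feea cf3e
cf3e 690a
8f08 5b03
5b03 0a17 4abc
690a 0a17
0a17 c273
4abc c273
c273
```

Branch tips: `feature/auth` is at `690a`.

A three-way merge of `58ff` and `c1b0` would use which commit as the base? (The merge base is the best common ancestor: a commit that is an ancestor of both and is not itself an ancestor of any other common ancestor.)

Ancestors of 58ff: {0a17, 4abc, 58ff, 5b03, 690a, 8f08, ac9d, aeea, c273, cf3e, feea}.
Ancestors of c1b0: {4abc, c1b0, c273, ebfb}.
Common ancestors: {4abc, c273}.
Among these, 4abc is not an ancestor of any other common ancestor — it is the merge base.

4abc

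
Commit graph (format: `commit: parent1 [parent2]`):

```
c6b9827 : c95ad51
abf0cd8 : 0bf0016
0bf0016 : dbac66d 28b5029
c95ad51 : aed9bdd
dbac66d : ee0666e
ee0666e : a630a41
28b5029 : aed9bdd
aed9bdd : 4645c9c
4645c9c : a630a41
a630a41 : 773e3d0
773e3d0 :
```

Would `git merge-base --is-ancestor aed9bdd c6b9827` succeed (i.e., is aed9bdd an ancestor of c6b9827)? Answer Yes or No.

Yes

Ancestors of c6b9827 (commits reachable by following parents): {4645c9c, 773e3d0, a630a41, aed9bdd, c6b9827, c95ad51}.
aed9bdd is in that set, so it is an ancestor of c6b9827.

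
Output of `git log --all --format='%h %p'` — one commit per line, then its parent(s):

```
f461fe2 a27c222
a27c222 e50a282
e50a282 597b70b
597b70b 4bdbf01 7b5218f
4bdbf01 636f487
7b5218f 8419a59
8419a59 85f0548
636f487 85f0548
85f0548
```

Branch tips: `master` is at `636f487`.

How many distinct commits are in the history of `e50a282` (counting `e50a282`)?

Walking parent pointers from e50a282: reachable set = {4bdbf01, 597b70b, 636f487, 7b5218f, 8419a59, 85f0548, e50a282}.
That is 7 commits.

7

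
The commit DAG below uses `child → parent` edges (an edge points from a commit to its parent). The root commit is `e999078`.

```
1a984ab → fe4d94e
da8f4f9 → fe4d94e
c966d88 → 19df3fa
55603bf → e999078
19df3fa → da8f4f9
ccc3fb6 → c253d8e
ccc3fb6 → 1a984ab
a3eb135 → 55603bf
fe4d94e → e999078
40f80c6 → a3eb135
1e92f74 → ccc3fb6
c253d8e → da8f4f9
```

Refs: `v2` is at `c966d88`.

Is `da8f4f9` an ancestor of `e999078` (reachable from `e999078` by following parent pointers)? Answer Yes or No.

Ancestors of e999078: {e999078}.
da8f4f9 is not in that set, so it is not an ancestor of e999078.

No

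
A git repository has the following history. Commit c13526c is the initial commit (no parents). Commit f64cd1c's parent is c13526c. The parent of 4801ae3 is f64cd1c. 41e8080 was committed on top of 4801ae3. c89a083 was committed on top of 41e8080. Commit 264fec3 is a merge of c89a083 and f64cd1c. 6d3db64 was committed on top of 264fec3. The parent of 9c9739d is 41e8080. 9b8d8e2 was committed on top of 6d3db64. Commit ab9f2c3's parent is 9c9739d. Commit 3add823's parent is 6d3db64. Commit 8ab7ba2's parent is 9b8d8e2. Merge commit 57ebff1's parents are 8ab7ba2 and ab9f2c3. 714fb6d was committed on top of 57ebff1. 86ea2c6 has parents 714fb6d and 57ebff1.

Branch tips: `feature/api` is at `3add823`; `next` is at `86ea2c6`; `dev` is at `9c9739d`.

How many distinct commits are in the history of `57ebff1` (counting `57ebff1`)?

12

Walking parent pointers from 57ebff1: reachable set = {264fec3, 41e8080, 4801ae3, 57ebff1, 6d3db64, 8ab7ba2, 9b8d8e2, 9c9739d, ab9f2c3, c13526c, c89a083, f64cd1c}.
That is 12 commits.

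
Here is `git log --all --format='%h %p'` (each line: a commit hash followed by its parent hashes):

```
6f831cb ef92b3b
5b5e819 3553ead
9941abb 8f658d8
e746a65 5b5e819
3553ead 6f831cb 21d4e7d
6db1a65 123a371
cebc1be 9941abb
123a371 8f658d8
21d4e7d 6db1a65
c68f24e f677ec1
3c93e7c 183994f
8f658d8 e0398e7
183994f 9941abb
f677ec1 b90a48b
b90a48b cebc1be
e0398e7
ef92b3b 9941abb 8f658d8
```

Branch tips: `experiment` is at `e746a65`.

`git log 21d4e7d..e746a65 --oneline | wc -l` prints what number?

6

Reachable from e746a65: {123a371, 21d4e7d, 3553ead, 5b5e819, 6db1a65, 6f831cb, 8f658d8, 9941abb, e0398e7, e746a65, ef92b3b}.
Reachable from 21d4e7d: {123a371, 21d4e7d, 6db1a65, 8f658d8, e0398e7}.
In e746a65's history but not 21d4e7d's: {3553ead, 5b5e819, 6f831cb, 9941abb, e746a65, ef92b3b} — 6 commits.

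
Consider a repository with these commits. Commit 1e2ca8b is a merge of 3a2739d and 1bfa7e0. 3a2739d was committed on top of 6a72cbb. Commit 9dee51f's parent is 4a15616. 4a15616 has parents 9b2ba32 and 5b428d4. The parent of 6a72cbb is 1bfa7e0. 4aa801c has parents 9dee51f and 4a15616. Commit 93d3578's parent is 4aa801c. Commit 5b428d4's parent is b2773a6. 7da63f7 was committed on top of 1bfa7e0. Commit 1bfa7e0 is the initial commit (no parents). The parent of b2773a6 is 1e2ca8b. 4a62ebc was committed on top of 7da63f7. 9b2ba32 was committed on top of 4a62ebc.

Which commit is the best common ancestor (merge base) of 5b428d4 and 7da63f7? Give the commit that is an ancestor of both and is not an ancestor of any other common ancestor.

Ancestors of 5b428d4: {1bfa7e0, 1e2ca8b, 3a2739d, 5b428d4, 6a72cbb, b2773a6}.
Ancestors of 7da63f7: {1bfa7e0, 7da63f7}.
Common ancestors: {1bfa7e0}.
The only common ancestor is 1bfa7e0, so it is the merge base.

1bfa7e0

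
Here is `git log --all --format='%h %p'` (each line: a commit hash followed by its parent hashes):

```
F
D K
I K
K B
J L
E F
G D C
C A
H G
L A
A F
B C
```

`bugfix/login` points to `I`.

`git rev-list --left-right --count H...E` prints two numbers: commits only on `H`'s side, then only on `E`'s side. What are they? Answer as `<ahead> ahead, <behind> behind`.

7 ahead, 1 behind

Reachable from H: {A, B, C, D, F, G, H, K}.
Reachable from E: {E, F}.
Only in H's history (ahead): {A, B, C, D, G, H, K} — 7.
Only in E's history (behind): {E} — 1.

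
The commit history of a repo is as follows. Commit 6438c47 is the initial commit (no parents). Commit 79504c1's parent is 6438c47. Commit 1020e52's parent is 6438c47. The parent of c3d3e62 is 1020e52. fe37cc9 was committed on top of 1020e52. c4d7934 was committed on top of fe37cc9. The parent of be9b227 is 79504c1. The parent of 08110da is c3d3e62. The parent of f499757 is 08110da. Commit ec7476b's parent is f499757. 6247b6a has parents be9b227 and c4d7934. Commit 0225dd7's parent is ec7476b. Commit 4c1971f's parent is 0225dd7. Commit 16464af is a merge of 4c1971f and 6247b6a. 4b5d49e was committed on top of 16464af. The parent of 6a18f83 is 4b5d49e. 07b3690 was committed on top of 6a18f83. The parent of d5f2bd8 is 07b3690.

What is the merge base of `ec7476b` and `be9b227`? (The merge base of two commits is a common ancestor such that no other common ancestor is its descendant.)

Ancestors of ec7476b: {08110da, 1020e52, 6438c47, c3d3e62, ec7476b, f499757}.
Ancestors of be9b227: {6438c47, 79504c1, be9b227}.
Common ancestors: {6438c47}.
The only common ancestor is 6438c47, so it is the merge base.

6438c47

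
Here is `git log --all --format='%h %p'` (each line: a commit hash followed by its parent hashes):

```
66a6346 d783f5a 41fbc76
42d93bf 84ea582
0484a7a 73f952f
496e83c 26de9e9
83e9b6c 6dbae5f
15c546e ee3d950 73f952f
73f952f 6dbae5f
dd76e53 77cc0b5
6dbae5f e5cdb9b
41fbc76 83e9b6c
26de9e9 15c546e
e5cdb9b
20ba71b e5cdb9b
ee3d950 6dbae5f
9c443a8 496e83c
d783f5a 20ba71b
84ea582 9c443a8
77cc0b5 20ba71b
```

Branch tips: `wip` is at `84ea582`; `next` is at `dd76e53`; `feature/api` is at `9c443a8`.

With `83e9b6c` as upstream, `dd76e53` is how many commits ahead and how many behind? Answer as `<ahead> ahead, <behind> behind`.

Reachable from dd76e53: {20ba71b, 77cc0b5, dd76e53, e5cdb9b}.
Reachable from 83e9b6c: {6dbae5f, 83e9b6c, e5cdb9b}.
Only in dd76e53's history (ahead): {20ba71b, 77cc0b5, dd76e53} — 3.
Only in 83e9b6c's history (behind): {6dbae5f, 83e9b6c} — 2.

3 ahead, 2 behind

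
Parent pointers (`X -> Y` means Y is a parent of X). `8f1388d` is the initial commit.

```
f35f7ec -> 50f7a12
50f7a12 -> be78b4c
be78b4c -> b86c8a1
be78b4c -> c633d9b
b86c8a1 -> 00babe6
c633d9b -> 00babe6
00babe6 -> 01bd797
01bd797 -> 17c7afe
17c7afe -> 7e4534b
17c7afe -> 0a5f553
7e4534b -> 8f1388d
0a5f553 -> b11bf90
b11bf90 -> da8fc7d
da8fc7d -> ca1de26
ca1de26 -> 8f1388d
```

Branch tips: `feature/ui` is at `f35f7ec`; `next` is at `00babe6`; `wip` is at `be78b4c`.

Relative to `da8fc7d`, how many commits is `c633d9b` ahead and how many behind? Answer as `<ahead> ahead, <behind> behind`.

7 ahead, 0 behind

Reachable from c633d9b: {00babe6, 01bd797, 0a5f553, 17c7afe, 7e4534b, 8f1388d, b11bf90, c633d9b, ca1de26, da8fc7d}.
Reachable from da8fc7d: {8f1388d, ca1de26, da8fc7d}.
Only in c633d9b's history (ahead): {00babe6, 01bd797, 0a5f553, 17c7afe, 7e4534b, b11bf90, c633d9b} — 7.
Only in da8fc7d's history (behind): {} — 0.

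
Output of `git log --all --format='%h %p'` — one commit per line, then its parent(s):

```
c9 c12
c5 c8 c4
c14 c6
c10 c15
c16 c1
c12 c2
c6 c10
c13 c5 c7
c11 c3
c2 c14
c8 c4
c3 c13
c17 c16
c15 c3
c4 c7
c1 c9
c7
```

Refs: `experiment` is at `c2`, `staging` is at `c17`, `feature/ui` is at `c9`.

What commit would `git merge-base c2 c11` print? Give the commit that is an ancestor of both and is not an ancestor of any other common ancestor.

c3

Ancestors of c2: {c10, c13, c14, c15, c2, c3, c4, c5, c6, c7, c8}.
Ancestors of c11: {c11, c13, c3, c4, c5, c7, c8}.
Common ancestors: {c13, c3, c4, c5, c7, c8}.
Among these, c3 is not an ancestor of any other common ancestor — it is the merge base.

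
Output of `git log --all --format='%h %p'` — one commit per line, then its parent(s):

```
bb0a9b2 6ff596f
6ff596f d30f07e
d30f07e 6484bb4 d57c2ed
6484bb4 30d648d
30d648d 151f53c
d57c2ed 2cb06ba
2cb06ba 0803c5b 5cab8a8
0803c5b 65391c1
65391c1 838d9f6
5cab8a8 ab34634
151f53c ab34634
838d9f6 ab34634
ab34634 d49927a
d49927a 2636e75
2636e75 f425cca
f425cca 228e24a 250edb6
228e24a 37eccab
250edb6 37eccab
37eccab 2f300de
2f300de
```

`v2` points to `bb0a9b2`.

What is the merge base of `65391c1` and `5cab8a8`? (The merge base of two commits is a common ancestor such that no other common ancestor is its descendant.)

Ancestors of 65391c1: {228e24a, 250edb6, 2636e75, 2f300de, 37eccab, 65391c1, 838d9f6, ab34634, d49927a, f425cca}.
Ancestors of 5cab8a8: {228e24a, 250edb6, 2636e75, 2f300de, 37eccab, 5cab8a8, ab34634, d49927a, f425cca}.
Common ancestors: {228e24a, 250edb6, 2636e75, 2f300de, 37eccab, ab34634, d49927a, f425cca}.
Among these, ab34634 is not an ancestor of any other common ancestor — it is the merge base.

ab34634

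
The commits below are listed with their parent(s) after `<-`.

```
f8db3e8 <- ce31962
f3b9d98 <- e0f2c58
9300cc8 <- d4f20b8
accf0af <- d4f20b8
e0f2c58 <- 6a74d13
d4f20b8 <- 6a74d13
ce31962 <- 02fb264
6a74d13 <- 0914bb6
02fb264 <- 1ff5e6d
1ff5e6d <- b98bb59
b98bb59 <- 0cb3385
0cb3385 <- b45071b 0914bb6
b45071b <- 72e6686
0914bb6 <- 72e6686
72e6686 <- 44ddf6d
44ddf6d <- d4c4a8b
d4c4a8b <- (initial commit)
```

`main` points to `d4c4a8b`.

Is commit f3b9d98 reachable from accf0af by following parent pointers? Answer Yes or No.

No

Ancestors of accf0af: {0914bb6, 44ddf6d, 6a74d13, 72e6686, accf0af, d4c4a8b, d4f20b8}.
f3b9d98 is not in that set, so it is not an ancestor of accf0af.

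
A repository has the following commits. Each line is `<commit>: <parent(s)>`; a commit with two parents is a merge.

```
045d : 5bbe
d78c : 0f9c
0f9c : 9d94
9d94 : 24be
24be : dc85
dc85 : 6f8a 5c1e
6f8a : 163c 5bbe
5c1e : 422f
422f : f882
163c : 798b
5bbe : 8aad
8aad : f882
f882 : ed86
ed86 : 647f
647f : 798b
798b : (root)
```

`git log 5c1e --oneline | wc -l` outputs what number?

Walking parent pointers from 5c1e: reachable set = {422f, 5c1e, 647f, 798b, ed86, f882}.
That is 6 commits.

6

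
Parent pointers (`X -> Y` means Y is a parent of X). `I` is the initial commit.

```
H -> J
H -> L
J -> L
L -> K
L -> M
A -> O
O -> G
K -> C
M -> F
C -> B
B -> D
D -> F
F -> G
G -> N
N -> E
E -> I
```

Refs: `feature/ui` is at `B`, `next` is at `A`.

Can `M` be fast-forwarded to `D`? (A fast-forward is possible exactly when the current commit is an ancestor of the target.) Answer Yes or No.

A fast-forward from M to D is possible iff M is an ancestor of D.
Ancestors of D: {D, E, F, G, I, N}.
M is not among them, so fast-forward is not possible.

No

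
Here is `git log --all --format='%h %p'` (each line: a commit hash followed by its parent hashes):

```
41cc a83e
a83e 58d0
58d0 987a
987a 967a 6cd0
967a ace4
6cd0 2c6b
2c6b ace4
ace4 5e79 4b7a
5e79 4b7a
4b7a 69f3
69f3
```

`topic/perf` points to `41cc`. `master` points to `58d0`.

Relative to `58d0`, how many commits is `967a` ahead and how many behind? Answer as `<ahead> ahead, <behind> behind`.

Reachable from 967a: {4b7a, 5e79, 69f3, 967a, ace4}.
Reachable from 58d0: {2c6b, 4b7a, 58d0, 5e79, 69f3, 6cd0, 967a, 987a, ace4}.
Only in 967a's history (ahead): {} — 0.
Only in 58d0's history (behind): {2c6b, 58d0, 6cd0, 987a} — 4.

0 ahead, 4 behind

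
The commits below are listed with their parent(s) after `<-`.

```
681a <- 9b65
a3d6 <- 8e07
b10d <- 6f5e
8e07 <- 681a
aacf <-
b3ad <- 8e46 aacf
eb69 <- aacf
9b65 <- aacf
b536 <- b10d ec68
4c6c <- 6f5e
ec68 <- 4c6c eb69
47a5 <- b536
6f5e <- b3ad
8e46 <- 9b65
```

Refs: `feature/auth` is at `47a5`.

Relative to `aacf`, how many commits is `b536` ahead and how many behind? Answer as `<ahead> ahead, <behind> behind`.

9 ahead, 0 behind

Reachable from b536: {4c6c, 6f5e, 8e46, 9b65, aacf, b10d, b3ad, b536, eb69, ec68}.
Reachable from aacf: {aacf}.
Only in b536's history (ahead): {4c6c, 6f5e, 8e46, 9b65, b10d, b3ad, b536, eb69, ec68} — 9.
Only in aacf's history (behind): {} — 0.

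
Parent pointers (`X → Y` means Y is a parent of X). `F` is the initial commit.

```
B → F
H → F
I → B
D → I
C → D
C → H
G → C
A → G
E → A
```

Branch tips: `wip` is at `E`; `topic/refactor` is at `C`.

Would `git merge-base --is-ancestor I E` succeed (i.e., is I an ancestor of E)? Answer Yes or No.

Yes

Ancestors of E (commits reachable by following parents): {A, B, C, D, E, F, G, H, I}.
I is in that set, so it is an ancestor of E.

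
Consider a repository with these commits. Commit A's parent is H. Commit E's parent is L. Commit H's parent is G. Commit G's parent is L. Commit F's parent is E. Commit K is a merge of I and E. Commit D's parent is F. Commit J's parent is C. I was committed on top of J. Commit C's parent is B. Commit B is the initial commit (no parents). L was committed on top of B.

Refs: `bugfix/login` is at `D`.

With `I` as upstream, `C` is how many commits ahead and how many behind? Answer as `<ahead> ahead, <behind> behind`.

Reachable from C: {B, C}.
Reachable from I: {B, C, I, J}.
Only in C's history (ahead): {} — 0.
Only in I's history (behind): {I, J} — 2.

0 ahead, 2 behind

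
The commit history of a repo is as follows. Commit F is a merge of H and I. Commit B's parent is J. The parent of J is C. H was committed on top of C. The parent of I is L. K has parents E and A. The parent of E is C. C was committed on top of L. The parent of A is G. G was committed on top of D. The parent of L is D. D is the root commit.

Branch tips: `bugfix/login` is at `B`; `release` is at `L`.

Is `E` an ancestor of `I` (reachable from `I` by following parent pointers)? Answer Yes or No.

Ancestors of I: {D, I, L}.
E is not in that set, so it is not an ancestor of I.

No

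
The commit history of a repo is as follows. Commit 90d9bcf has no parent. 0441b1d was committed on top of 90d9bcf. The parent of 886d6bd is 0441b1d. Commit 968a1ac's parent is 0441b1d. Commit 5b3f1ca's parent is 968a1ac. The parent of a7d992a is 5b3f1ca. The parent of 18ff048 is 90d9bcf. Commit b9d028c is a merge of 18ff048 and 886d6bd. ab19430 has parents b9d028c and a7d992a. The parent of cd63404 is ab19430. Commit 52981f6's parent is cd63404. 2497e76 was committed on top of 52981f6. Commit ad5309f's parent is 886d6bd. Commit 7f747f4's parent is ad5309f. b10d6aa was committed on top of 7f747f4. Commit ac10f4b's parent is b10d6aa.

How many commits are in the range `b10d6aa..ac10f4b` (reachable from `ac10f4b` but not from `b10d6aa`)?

Reachable from ac10f4b: {0441b1d, 7f747f4, 886d6bd, 90d9bcf, ac10f4b, ad5309f, b10d6aa}.
Reachable from b10d6aa: {0441b1d, 7f747f4, 886d6bd, 90d9bcf, ad5309f, b10d6aa}.
In ac10f4b's history but not b10d6aa's: {ac10f4b} — 1 commit.

1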